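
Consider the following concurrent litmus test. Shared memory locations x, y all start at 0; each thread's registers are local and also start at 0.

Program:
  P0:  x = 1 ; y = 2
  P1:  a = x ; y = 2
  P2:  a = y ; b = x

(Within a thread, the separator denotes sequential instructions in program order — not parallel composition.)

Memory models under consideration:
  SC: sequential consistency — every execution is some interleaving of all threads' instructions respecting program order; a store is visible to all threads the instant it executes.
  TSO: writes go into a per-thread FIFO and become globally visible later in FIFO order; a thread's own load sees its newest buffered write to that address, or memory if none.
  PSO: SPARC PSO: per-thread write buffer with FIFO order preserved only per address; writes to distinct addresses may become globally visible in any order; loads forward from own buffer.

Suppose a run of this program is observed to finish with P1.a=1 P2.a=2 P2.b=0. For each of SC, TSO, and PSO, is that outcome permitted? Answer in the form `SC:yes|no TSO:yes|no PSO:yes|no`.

SC:no TSO:no PSO:yes

outcome vector order: (P1.a,P2.a,P2.b)
SC (7): <0 0 0>, <0 0 1>, <0 2 0>, <0 2 1>, <1 0 0>, <1 0 1>, <1 2 1>
TSO (7): <0 0 0>, <0 0 1>, <0 2 0>, <0 2 1>, <1 0 0>, <1 0 1>, <1 2 1>
PSO (8): <0 0 0>, <0 0 1>, <0 2 0>, <0 2 1>, <1 0 0>, <1 0 1>, <1 2 0>, <1 2 1>
target <1 2 0> ∈ {PSO}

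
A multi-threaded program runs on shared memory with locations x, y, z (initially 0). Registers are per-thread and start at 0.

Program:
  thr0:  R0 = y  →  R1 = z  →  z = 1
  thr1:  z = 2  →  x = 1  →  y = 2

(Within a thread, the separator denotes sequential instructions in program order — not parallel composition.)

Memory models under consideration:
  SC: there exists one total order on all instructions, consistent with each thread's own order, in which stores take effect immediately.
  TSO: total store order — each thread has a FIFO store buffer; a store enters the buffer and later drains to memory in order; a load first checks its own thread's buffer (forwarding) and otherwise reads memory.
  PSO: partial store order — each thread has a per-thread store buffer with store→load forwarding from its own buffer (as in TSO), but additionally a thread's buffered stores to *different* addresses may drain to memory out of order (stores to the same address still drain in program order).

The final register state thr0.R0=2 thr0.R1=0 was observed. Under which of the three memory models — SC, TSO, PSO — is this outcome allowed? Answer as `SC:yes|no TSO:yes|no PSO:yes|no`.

outcome vector order: (thr0.R0,thr0.R1)
under SC → 0/0, 0/2, 2/2
under TSO → 0/0, 0/2, 2/2
under PSO → 0/0, 0/2, 2/0, 2/2
target 2/0 ∈ {PSO}

SC:no TSO:no PSO:yes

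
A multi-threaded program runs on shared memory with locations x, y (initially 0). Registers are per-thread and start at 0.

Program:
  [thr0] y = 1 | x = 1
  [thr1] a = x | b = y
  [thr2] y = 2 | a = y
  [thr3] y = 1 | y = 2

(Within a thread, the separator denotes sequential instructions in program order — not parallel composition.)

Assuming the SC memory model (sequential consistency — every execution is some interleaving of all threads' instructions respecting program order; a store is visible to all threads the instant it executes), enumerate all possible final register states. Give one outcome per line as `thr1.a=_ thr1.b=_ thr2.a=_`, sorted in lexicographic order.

thr1.a=0 thr1.b=0 thr2.a=1
thr1.a=0 thr1.b=0 thr2.a=2
thr1.a=0 thr1.b=1 thr2.a=1
thr1.a=0 thr1.b=1 thr2.a=2
thr1.a=0 thr1.b=2 thr2.a=1
thr1.a=0 thr1.b=2 thr2.a=2
thr1.a=1 thr1.b=1 thr2.a=1
thr1.a=1 thr1.b=1 thr2.a=2
thr1.a=1 thr1.b=2 thr2.a=1
thr1.a=1 thr1.b=2 thr2.a=2

outcome vector order: (thr1.a,thr1.b,thr2.a)
|SC outcomes| = 10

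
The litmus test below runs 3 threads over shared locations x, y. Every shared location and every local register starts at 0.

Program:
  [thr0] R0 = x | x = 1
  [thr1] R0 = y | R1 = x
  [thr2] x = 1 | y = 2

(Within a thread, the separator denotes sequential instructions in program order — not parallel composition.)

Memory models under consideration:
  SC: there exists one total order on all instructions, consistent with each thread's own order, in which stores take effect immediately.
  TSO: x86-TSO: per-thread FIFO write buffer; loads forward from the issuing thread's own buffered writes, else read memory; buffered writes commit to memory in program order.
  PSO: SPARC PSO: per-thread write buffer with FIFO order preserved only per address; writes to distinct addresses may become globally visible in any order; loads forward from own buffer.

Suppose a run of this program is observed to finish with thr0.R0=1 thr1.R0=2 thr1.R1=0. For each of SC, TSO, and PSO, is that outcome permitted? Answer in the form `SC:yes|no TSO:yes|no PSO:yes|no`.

SC:no TSO:no PSO:yes

outcome vector order: (thr0.R0,thr1.R0,thr1.R1)
SC (6): <0 0 0>; <0 0 1>; <0 2 1>; <1 0 0>; <1 0 1>; <1 2 1>
TSO (6): <0 0 0>; <0 0 1>; <0 2 1>; <1 0 0>; <1 0 1>; <1 2 1>
PSO (8): <0 0 0>; <0 0 1>; <0 2 0>; <0 2 1>; <1 0 0>; <1 0 1>; <1 2 0>; <1 2 1>
target <1 2 0> ∈ {PSO}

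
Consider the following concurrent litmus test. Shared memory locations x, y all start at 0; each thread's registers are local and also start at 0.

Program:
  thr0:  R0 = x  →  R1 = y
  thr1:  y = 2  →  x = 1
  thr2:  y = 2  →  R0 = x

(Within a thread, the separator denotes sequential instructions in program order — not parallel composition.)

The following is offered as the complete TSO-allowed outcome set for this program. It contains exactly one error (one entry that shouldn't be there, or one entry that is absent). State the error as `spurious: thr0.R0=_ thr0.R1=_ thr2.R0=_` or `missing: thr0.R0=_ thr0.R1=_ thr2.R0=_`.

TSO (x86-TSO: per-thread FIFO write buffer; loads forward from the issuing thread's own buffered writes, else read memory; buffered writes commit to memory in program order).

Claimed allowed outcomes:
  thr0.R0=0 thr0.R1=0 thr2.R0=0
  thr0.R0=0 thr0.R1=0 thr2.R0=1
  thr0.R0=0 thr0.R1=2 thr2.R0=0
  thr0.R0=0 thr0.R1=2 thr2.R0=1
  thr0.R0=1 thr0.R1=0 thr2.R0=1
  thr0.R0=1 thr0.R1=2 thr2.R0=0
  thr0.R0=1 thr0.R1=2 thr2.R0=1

outcome vector order: (thr0.R0,thr0.R1,thr2.R0)
TSO: 6 outcomes — {000; 001; 020; 021; 120; 121}
claimed∖TSO = {101}

spurious: thr0.R0=1 thr0.R1=0 thr2.R0=1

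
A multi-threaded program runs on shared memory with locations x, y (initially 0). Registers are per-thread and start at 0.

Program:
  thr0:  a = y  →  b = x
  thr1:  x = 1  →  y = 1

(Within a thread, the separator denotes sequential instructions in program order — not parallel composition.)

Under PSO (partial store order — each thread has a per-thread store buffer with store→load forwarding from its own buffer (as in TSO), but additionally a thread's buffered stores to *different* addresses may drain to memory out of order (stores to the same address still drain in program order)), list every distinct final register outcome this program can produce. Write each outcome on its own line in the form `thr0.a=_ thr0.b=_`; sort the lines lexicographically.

thr0.a=0 thr0.b=0
thr0.a=0 thr0.b=1
thr0.a=1 thr0.b=0
thr0.a=1 thr0.b=1

outcome vector order: (thr0.a,thr0.b)
|PSO outcomes| = 4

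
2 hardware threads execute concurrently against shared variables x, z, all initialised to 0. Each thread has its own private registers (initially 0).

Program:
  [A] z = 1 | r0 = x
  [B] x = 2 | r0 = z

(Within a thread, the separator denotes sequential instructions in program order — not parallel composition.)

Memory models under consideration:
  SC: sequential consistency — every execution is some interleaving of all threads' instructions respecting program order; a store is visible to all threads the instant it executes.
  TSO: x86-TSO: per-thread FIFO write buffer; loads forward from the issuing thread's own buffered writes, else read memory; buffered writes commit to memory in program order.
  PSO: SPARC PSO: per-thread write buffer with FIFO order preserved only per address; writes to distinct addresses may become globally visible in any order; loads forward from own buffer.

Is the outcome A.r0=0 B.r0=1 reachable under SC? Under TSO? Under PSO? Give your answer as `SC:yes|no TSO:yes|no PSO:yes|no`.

outcome vector order: (A.r0,B.r0)
[SC] allowed = {(0,1); (2,0); (2,1)}
[TSO] allowed = {(0,0); (0,1); (2,0); (2,1)}
[PSO] allowed = {(0,0); (0,1); (2,0); (2,1)}
target (0,1) ∈ {SC,TSO,PSO}

SC:yes TSO:yes PSO:yes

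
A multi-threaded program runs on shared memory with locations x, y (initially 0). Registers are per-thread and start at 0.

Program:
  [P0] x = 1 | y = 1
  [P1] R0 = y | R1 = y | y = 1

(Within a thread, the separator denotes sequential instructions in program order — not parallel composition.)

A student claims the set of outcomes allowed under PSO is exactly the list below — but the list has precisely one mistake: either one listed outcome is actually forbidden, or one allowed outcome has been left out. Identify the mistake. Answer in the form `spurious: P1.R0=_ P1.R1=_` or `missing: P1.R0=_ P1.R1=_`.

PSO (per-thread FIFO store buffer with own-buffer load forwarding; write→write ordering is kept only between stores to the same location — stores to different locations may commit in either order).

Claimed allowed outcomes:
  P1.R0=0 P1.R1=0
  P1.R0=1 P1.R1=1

missing: P1.R0=0 P1.R1=1

outcome vector order: (P1.R0,P1.R1)
[PSO] allowed = {00 01 11}
PSO∖claimed = {01}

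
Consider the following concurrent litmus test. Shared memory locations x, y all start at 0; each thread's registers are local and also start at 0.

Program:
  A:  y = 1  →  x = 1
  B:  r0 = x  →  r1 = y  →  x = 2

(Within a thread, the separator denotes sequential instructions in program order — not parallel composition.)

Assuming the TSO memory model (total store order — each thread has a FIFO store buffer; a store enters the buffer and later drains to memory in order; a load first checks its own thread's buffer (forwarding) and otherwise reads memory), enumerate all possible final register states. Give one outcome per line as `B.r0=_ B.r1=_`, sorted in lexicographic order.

outcome vector order: (B.r0,B.r1)
|TSO outcomes| = 3

B.r0=0 B.r1=0
B.r0=0 B.r1=1
B.r0=1 B.r1=1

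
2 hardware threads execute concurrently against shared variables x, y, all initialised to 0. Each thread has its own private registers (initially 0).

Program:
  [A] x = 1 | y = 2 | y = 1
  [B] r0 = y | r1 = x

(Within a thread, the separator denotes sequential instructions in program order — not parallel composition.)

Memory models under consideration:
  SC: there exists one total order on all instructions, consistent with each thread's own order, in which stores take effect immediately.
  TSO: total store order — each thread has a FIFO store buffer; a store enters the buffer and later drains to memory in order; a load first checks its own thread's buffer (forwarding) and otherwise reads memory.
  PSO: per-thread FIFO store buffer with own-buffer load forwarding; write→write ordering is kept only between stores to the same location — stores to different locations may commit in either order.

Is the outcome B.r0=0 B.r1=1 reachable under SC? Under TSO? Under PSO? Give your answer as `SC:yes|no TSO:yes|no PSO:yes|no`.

SC:yes TSO:yes PSO:yes

outcome vector order: (B.r0,B.r1)
[SC] allowed = {<0 0> <0 1> <1 1> <2 1>}
[TSO] allowed = {<0 0> <0 1> <1 1> <2 1>}
[PSO] allowed = {<0 0> <0 1> <1 0> <1 1> <2 0> <2 1>}
target <0 1> ∈ {SC,TSO,PSO}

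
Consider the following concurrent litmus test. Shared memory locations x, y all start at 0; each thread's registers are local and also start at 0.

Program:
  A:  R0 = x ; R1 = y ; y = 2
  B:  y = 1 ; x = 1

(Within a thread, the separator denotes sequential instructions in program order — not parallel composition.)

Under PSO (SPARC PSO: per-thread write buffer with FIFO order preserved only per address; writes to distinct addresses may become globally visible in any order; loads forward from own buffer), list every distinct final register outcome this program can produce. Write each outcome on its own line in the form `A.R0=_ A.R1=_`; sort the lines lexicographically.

outcome vector order: (A.R0,A.R1)
|PSO outcomes| = 4

A.R0=0 A.R1=0
A.R0=0 A.R1=1
A.R0=1 A.R1=0
A.R0=1 A.R1=1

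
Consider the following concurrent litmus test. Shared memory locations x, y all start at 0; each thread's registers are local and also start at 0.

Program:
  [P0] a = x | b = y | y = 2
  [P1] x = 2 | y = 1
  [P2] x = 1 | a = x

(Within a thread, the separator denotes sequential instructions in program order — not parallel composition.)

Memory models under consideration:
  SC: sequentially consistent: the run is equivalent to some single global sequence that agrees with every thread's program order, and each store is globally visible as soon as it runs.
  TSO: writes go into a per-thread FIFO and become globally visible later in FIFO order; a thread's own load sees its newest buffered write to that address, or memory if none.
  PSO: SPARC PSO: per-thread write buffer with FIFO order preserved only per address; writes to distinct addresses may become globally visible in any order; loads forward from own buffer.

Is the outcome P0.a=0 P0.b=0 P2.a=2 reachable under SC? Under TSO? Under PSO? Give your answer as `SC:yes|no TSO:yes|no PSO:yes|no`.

SC:yes TSO:yes PSO:yes

outcome vector order: (P0.a,P0.b,P2.a)
under SC → 001, 002, 011, 012, 101, 102, 111, 112, 201, 202, 211, 212
under TSO → 001, 002, 011, 012, 101, 102, 111, 112, 201, 202, 211, 212
under PSO → 001, 002, 011, 012, 101, 102, 111, 112, 201, 202, 211, 212
target 002 ∈ {SC,TSO,PSO}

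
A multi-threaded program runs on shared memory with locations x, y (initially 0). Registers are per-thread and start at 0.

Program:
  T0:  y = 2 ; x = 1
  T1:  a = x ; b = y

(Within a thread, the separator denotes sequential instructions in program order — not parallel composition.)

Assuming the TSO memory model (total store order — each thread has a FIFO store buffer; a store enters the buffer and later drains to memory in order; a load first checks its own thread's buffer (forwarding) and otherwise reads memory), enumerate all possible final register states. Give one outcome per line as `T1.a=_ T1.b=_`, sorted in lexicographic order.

outcome vector order: (T1.a,T1.b)
|TSO outcomes| = 3

T1.a=0 T1.b=0
T1.a=0 T1.b=2
T1.a=1 T1.b=2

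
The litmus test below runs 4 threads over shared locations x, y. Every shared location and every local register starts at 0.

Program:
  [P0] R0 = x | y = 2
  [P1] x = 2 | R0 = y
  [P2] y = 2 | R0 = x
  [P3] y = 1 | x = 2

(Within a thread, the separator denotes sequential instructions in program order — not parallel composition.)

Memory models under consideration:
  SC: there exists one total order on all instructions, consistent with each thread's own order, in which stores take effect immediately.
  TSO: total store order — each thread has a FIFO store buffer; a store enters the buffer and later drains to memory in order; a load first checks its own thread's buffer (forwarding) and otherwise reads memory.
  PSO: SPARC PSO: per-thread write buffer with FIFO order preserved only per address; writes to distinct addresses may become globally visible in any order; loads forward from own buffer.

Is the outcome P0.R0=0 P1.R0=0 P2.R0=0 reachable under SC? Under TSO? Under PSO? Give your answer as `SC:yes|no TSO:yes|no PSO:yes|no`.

SC:no TSO:yes PSO:yes

outcome vector order: (P0.R0,P1.R0,P2.R0)
[SC] allowed = {0/0/2; 0/1/0; 0/1/2; 0/2/0; 0/2/2; 2/0/2; 2/1/0; 2/1/2; 2/2/0; 2/2/2}
[TSO] allowed = {0/0/0; 0/0/2; 0/1/0; 0/1/2; 0/2/0; 0/2/2; 2/0/0; 2/0/2; 2/1/0; 2/1/2; 2/2/0; 2/2/2}
[PSO] allowed = {0/0/0; 0/0/2; 0/1/0; 0/1/2; 0/2/0; 0/2/2; 2/0/0; 2/0/2; 2/1/0; 2/1/2; 2/2/0; 2/2/2}
target 0/0/0 ∈ {TSO,PSO}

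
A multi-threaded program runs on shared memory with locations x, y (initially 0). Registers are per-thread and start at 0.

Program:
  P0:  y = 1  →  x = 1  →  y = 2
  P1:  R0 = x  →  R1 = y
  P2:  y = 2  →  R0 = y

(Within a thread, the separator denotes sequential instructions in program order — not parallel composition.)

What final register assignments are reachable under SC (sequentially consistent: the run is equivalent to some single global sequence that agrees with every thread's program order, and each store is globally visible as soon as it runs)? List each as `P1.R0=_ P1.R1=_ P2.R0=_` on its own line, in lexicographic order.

P1.R0=0 P1.R1=0 P2.R0=1
P1.R0=0 P1.R1=0 P2.R0=2
P1.R0=0 P1.R1=1 P2.R0=1
P1.R0=0 P1.R1=1 P2.R0=2
P1.R0=0 P1.R1=2 P2.R0=1
P1.R0=0 P1.R1=2 P2.R0=2
P1.R0=1 P1.R1=1 P2.R0=1
P1.R0=1 P1.R1=1 P2.R0=2
P1.R0=1 P1.R1=2 P2.R0=1
P1.R0=1 P1.R1=2 P2.R0=2

outcome vector order: (P1.R0,P1.R1,P2.R0)
|SC outcomes| = 10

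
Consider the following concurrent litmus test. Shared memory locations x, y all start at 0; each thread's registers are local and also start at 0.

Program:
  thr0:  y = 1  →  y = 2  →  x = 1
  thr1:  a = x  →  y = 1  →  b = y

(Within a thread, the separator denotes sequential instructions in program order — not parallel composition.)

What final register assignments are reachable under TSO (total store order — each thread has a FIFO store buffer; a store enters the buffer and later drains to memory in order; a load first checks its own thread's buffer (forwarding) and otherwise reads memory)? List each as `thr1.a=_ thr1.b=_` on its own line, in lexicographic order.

thr1.a=0 thr1.b=1
thr1.a=0 thr1.b=2
thr1.a=1 thr1.b=1

outcome vector order: (thr1.a,thr1.b)
|TSO outcomes| = 3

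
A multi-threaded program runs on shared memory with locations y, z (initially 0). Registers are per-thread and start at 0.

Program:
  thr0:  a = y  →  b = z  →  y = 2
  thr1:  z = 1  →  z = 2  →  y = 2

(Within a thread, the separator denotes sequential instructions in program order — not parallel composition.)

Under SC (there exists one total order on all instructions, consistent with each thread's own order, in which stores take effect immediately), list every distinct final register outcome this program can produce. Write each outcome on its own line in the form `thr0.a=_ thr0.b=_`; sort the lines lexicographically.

outcome vector order: (thr0.a,thr0.b)
|SC outcomes| = 4

thr0.a=0 thr0.b=0
thr0.a=0 thr0.b=1
thr0.a=0 thr0.b=2
thr0.a=2 thr0.b=2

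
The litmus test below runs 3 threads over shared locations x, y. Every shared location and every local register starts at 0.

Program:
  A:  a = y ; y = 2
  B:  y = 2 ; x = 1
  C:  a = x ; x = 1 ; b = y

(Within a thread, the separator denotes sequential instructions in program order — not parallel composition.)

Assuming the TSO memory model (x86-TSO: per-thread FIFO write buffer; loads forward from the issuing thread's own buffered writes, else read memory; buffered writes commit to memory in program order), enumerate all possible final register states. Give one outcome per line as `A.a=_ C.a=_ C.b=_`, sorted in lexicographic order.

outcome vector order: (A.a,C.a,C.b)
|TSO outcomes| = 6

A.a=0 C.a=0 C.b=0
A.a=0 C.a=0 C.b=2
A.a=0 C.a=1 C.b=2
A.a=2 C.a=0 C.b=0
A.a=2 C.a=0 C.b=2
A.a=2 C.a=1 C.b=2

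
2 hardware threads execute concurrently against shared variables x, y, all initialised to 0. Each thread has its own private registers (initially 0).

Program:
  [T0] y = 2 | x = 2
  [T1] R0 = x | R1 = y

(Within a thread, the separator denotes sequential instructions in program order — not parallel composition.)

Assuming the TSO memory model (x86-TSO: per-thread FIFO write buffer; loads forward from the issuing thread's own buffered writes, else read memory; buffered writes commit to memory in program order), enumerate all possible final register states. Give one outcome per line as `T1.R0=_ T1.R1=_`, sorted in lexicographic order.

T1.R0=0 T1.R1=0
T1.R0=0 T1.R1=2
T1.R0=2 T1.R1=2

outcome vector order: (T1.R0,T1.R1)
|TSO outcomes| = 3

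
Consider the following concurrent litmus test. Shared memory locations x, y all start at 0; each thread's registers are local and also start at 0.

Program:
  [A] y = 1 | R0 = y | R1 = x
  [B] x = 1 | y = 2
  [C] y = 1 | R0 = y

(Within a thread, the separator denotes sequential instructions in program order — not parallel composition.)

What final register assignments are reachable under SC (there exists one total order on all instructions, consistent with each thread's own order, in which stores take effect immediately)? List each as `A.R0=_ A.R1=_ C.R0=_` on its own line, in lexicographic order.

A.R0=1 A.R1=0 C.R0=1
A.R0=1 A.R1=0 C.R0=2
A.R0=1 A.R1=1 C.R0=1
A.R0=1 A.R1=1 C.R0=2
A.R0=2 A.R1=1 C.R0=1
A.R0=2 A.R1=1 C.R0=2

outcome vector order: (A.R0,A.R1,C.R0)
|SC outcomes| = 6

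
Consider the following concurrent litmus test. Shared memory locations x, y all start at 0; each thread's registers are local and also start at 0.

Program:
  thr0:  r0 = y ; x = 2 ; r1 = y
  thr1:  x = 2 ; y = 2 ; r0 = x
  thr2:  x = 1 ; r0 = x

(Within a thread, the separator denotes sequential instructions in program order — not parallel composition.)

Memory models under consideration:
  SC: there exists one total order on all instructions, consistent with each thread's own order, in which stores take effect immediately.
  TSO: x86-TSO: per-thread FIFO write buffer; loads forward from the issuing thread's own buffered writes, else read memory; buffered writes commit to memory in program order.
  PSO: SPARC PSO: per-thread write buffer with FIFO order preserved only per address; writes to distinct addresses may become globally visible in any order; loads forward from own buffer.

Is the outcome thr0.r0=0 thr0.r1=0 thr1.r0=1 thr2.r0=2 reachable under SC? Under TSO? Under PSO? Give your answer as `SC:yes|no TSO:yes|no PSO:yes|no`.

outcome vector order: (thr0.r0,thr0.r1,thr1.r0,thr2.r0)
SC (11): 0/0/1/1; 0/0/2/1; 0/0/2/2; 0/2/1/1; 0/2/1/2; 0/2/2/1; 0/2/2/2; 2/2/1/1; 2/2/1/2; 2/2/2/1; 2/2/2/2
TSO (12): 0/0/1/1; 0/0/1/2; 0/0/2/1; 0/0/2/2; 0/2/1/1; 0/2/1/2; 0/2/2/1; 0/2/2/2; 2/2/1/1; 2/2/1/2; 2/2/2/1; 2/2/2/2
PSO (12): 0/0/1/1; 0/0/1/2; 0/0/2/1; 0/0/2/2; 0/2/1/1; 0/2/1/2; 0/2/2/1; 0/2/2/2; 2/2/1/1; 2/2/1/2; 2/2/2/1; 2/2/2/2
target 0/0/1/2 ∈ {TSO,PSO}

SC:no TSO:yes PSO:yes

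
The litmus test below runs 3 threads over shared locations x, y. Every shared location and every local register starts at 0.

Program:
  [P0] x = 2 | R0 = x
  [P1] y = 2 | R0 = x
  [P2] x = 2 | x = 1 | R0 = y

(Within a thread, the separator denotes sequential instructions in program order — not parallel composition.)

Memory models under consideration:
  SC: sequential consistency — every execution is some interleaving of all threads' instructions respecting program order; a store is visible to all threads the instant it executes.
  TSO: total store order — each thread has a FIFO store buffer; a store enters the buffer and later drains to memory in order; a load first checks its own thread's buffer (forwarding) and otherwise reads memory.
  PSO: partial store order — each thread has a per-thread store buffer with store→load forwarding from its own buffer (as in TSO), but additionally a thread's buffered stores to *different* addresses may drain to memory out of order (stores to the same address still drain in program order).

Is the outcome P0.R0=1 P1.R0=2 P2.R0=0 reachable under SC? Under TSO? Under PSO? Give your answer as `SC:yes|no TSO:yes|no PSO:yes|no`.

SC:no TSO:yes PSO:yes

outcome vector order: (P0.R0,P1.R0,P2.R0)
under SC → 102 110 112 122 202 210 212 220 222
under TSO → 100 102 110 112 120 122 200 202 210 212 220 222
under PSO → 100 102 110 112 120 122 200 202 210 212 220 222
target 120 ∈ {TSO,PSO}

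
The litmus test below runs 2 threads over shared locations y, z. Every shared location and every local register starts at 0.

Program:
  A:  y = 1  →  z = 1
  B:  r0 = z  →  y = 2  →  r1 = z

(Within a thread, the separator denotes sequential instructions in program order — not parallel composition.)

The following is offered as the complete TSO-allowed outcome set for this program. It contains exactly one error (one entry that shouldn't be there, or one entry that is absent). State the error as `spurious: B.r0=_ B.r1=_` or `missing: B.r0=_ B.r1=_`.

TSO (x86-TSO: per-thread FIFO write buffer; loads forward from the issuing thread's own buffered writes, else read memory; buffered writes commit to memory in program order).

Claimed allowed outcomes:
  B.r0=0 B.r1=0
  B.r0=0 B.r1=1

missing: B.r0=1 B.r1=1

outcome vector order: (B.r0,B.r1)
TSO (3): (0,0), (0,1), (1,1)
TSO∖claimed = {(1,1)}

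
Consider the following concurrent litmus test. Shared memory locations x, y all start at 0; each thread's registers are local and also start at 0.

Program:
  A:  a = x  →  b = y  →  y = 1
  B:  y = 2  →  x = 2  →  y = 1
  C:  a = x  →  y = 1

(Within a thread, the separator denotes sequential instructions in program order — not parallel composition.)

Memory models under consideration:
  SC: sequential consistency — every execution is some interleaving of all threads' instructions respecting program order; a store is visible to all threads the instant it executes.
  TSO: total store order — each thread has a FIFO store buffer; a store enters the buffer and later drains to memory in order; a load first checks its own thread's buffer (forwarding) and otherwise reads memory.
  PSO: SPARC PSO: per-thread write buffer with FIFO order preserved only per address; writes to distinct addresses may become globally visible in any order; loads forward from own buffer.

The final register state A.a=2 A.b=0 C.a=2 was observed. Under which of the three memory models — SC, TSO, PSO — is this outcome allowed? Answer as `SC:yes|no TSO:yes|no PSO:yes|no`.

outcome vector order: (A.a,A.b,C.a)
SC (10): <0 0 0>, <0 0 2>, <0 1 0>, <0 1 2>, <0 2 0>, <0 2 2>, <2 1 0>, <2 1 2>, <2 2 0>, <2 2 2>
TSO (10): <0 0 0>, <0 0 2>, <0 1 0>, <0 1 2>, <0 2 0>, <0 2 2>, <2 1 0>, <2 1 2>, <2 2 0>, <2 2 2>
PSO (12): <0 0 0>, <0 0 2>, <0 1 0>, <0 1 2>, <0 2 0>, <0 2 2>, <2 0 0>, <2 0 2>, <2 1 0>, <2 1 2>, <2 2 0>, <2 2 2>
target <2 0 2> ∈ {PSO}

SC:no TSO:no PSO:yes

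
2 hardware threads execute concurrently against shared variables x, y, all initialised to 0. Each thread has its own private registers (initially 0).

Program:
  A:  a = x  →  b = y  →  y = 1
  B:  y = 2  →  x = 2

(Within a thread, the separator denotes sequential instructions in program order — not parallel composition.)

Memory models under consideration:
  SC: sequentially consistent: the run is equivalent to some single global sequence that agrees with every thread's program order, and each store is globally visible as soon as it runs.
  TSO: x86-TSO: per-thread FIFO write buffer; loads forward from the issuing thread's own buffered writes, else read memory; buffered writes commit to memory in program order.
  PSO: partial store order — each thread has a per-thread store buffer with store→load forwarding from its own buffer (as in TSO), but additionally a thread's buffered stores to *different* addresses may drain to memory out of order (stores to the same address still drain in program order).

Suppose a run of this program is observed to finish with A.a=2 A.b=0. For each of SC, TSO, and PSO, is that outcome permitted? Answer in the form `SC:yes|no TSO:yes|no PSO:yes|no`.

SC:no TSO:no PSO:yes

outcome vector order: (A.a,A.b)
SC (3): (0,0); (0,2); (2,2)
TSO (3): (0,0); (0,2); (2,2)
PSO (4): (0,0); (0,2); (2,0); (2,2)
target (2,0) ∈ {PSO}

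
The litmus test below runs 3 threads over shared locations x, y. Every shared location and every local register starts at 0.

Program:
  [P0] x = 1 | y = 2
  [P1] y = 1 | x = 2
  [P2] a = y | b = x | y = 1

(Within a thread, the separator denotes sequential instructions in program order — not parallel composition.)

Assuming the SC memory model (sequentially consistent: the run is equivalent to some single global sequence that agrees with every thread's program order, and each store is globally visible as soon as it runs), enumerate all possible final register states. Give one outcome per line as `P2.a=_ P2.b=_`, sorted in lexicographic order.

P2.a=0 P2.b=0
P2.a=0 P2.b=1
P2.a=0 P2.b=2
P2.a=1 P2.b=0
P2.a=1 P2.b=1
P2.a=1 P2.b=2
P2.a=2 P2.b=1
P2.a=2 P2.b=2

outcome vector order: (P2.a,P2.b)
|SC outcomes| = 8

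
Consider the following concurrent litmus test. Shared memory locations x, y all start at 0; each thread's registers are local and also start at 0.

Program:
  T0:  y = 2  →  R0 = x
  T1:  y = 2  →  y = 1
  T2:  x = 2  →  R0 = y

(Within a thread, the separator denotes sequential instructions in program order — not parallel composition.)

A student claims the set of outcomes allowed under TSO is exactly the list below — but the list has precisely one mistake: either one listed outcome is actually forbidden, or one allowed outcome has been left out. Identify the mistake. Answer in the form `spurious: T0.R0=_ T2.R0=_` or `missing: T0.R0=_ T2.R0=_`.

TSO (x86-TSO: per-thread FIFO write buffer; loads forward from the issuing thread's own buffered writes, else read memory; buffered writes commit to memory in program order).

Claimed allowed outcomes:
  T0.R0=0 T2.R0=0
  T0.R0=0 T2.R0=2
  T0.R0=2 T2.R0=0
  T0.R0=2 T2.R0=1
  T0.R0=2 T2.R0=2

missing: T0.R0=0 T2.R0=1

outcome vector order: (T0.R0,T2.R0)
TSO: 6 outcomes — {0/0; 0/1; 0/2; 2/0; 2/1; 2/2}
TSO∖claimed = {0/1}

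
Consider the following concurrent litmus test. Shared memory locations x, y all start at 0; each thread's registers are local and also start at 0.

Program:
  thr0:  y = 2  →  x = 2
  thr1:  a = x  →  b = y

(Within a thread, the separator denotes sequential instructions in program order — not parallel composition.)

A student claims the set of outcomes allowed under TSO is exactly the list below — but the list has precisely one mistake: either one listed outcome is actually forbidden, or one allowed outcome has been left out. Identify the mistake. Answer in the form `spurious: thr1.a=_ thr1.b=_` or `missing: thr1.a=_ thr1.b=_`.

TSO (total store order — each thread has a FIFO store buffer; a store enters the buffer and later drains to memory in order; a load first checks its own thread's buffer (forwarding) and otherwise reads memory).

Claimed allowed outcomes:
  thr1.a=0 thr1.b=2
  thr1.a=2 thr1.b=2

outcome vector order: (thr1.a,thr1.b)
under TSO → 0/0; 0/2; 2/2
TSO∖claimed = {0/0}

missing: thr1.a=0 thr1.b=0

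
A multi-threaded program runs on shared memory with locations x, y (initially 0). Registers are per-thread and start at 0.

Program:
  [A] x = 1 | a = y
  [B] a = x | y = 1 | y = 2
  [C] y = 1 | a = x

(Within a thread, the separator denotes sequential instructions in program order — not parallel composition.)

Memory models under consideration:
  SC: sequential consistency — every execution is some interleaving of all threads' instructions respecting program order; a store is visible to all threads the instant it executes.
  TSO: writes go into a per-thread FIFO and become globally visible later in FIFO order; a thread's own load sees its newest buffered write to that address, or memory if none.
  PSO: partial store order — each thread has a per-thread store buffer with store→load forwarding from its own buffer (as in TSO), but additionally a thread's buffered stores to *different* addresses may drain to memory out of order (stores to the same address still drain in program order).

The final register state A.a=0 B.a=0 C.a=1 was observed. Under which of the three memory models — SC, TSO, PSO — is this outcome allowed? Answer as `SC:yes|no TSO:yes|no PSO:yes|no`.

SC:yes TSO:yes PSO:yes

outcome vector order: (A.a,B.a,C.a)
SC: 10 outcomes — {<0 0 1> <0 1 1> <1 0 0> <1 0 1> <1 1 0> <1 1 1> <2 0 0> <2 0 1> <2 1 0> <2 1 1>}
TSO: 12 outcomes — {<0 0 0> <0 0 1> <0 1 0> <0 1 1> <1 0 0> <1 0 1> <1 1 0> <1 1 1> <2 0 0> <2 0 1> <2 1 0> <2 1 1>}
PSO: 12 outcomes — {<0 0 0> <0 0 1> <0 1 0> <0 1 1> <1 0 0> <1 0 1> <1 1 0> <1 1 1> <2 0 0> <2 0 1> <2 1 0> <2 1 1>}
target <0 0 1> ∈ {SC,TSO,PSO}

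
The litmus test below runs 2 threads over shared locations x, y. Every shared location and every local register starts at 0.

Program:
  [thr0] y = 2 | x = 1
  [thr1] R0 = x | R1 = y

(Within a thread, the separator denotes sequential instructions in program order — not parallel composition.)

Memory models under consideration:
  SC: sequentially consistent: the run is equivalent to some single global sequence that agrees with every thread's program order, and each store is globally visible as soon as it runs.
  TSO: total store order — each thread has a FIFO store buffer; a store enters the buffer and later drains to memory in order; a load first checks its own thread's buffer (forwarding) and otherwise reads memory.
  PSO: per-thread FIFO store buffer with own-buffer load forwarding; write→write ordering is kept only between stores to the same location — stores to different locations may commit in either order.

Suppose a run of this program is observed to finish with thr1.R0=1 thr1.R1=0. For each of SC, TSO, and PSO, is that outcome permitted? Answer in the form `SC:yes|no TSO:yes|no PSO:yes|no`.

SC:no TSO:no PSO:yes

outcome vector order: (thr1.R0,thr1.R1)
SC: 3 outcomes — {0/0, 0/2, 1/2}
TSO: 3 outcomes — {0/0, 0/2, 1/2}
PSO: 4 outcomes — {0/0, 0/2, 1/0, 1/2}
target 1/0 ∈ {PSO}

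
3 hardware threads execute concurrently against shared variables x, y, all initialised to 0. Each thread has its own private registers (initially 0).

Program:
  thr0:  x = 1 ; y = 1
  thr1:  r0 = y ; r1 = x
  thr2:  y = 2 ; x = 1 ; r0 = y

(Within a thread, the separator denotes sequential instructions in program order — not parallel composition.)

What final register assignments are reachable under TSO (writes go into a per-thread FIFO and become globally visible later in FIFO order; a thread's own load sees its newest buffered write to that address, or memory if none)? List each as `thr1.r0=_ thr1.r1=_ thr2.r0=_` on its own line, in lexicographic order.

thr1.r0=0 thr1.r1=0 thr2.r0=1
thr1.r0=0 thr1.r1=0 thr2.r0=2
thr1.r0=0 thr1.r1=1 thr2.r0=1
thr1.r0=0 thr1.r1=1 thr2.r0=2
thr1.r0=1 thr1.r1=1 thr2.r0=1
thr1.r0=1 thr1.r1=1 thr2.r0=2
thr1.r0=2 thr1.r1=0 thr2.r0=1
thr1.r0=2 thr1.r1=0 thr2.r0=2
thr1.r0=2 thr1.r1=1 thr2.r0=1
thr1.r0=2 thr1.r1=1 thr2.r0=2

outcome vector order: (thr1.r0,thr1.r1,thr2.r0)
|TSO outcomes| = 10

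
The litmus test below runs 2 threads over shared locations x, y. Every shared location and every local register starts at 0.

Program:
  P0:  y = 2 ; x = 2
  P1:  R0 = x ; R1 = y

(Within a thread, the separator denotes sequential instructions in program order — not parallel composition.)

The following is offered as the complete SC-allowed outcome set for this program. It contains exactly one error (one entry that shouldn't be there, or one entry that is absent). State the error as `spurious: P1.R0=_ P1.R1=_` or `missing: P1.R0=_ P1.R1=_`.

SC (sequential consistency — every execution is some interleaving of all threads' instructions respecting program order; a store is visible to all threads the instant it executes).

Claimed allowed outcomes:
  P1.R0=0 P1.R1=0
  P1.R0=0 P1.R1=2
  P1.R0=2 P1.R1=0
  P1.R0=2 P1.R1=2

outcome vector order: (P1.R0,P1.R1)
SC (3): 00, 02, 22
claimed∖SC = {20}

spurious: P1.R0=2 P1.R1=0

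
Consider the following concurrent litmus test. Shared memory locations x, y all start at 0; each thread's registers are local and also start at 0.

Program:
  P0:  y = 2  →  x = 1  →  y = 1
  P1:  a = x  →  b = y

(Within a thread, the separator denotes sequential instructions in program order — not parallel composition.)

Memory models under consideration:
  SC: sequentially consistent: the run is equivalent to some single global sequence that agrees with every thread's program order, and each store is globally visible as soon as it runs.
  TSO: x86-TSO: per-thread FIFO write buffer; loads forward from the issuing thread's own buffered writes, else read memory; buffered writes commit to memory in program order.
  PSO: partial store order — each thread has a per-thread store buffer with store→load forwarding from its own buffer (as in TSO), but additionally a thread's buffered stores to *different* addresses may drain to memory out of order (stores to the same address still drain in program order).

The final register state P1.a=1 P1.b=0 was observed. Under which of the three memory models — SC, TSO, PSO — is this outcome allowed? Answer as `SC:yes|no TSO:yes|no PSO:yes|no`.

SC:no TSO:no PSO:yes

outcome vector order: (P1.a,P1.b)
[SC] allowed = {(0,0); (0,1); (0,2); (1,1); (1,2)}
[TSO] allowed = {(0,0); (0,1); (0,2); (1,1); (1,2)}
[PSO] allowed = {(0,0); (0,1); (0,2); (1,0); (1,1); (1,2)}
target (1,0) ∈ {PSO}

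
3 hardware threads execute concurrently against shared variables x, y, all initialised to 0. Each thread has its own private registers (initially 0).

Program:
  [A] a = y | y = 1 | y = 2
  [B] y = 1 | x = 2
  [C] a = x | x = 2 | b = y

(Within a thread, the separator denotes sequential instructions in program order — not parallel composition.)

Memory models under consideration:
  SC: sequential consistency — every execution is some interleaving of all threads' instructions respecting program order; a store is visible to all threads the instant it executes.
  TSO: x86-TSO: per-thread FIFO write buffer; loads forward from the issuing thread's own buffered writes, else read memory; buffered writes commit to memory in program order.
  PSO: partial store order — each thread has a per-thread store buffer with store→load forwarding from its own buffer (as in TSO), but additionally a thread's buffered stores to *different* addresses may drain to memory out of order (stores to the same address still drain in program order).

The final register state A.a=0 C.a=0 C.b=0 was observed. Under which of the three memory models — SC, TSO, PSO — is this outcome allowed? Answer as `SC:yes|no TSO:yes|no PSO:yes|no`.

SC:yes TSO:yes PSO:yes

outcome vector order: (A.a,C.a,C.b)
SC: 10 outcomes — {0/0/0, 0/0/1, 0/0/2, 0/2/1, 0/2/2, 1/0/0, 1/0/1, 1/0/2, 1/2/1, 1/2/2}
TSO: 10 outcomes — {0/0/0, 0/0/1, 0/0/2, 0/2/1, 0/2/2, 1/0/0, 1/0/1, 1/0/2, 1/2/1, 1/2/2}
PSO: 12 outcomes — {0/0/0, 0/0/1, 0/0/2, 0/2/0, 0/2/1, 0/2/2, 1/0/0, 1/0/1, 1/0/2, 1/2/0, 1/2/1, 1/2/2}
target 0/0/0 ∈ {SC,TSO,PSO}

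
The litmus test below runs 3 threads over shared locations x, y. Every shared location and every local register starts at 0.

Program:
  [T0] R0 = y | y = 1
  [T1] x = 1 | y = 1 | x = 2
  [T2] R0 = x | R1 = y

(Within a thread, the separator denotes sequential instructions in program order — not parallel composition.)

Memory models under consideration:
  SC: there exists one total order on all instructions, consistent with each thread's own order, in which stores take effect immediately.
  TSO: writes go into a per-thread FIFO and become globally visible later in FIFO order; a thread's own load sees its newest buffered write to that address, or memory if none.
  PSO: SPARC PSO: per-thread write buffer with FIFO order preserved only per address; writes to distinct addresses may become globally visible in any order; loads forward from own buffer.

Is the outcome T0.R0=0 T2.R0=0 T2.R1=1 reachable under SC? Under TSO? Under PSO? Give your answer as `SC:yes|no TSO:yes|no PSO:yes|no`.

SC:yes TSO:yes PSO:yes

outcome vector order: (T0.R0,T2.R0,T2.R1)
SC: 10 outcomes — {0/0/0 0/0/1 0/1/0 0/1/1 0/2/1 1/0/0 1/0/1 1/1/0 1/1/1 1/2/1}
TSO: 10 outcomes — {0/0/0 0/0/1 0/1/0 0/1/1 0/2/1 1/0/0 1/0/1 1/1/0 1/1/1 1/2/1}
PSO: 12 outcomes — {0/0/0 0/0/1 0/1/0 0/1/1 0/2/0 0/2/1 1/0/0 1/0/1 1/1/0 1/1/1 1/2/0 1/2/1}
target 0/0/1 ∈ {SC,TSO,PSO}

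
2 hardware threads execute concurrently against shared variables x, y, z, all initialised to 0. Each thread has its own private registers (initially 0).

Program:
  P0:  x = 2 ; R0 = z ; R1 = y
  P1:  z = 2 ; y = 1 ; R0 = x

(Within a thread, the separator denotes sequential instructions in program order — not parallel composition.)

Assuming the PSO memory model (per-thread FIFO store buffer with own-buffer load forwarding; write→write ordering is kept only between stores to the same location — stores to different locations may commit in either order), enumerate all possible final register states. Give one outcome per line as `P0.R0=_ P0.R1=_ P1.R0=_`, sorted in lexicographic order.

P0.R0=0 P0.R1=0 P1.R0=0
P0.R0=0 P0.R1=0 P1.R0=2
P0.R0=0 P0.R1=1 P1.R0=0
P0.R0=0 P0.R1=1 P1.R0=2
P0.R0=2 P0.R1=0 P1.R0=0
P0.R0=2 P0.R1=0 P1.R0=2
P0.R0=2 P0.R1=1 P1.R0=0
P0.R0=2 P0.R1=1 P1.R0=2

outcome vector order: (P0.R0,P0.R1,P1.R0)
|PSO outcomes| = 8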